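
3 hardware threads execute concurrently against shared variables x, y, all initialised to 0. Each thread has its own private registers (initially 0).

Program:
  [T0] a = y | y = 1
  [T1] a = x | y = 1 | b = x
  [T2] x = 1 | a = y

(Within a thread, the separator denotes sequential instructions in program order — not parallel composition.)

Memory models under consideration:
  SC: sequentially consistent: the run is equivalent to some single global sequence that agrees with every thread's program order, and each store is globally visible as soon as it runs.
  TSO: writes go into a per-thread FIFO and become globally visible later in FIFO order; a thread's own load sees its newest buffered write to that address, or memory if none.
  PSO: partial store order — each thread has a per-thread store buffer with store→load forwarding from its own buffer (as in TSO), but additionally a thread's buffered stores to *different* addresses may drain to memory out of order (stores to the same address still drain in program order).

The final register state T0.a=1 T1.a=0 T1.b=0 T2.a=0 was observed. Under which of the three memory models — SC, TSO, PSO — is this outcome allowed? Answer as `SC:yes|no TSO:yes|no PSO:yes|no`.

outcome vector order: (T0.a,T1.a,T1.b,T2.a)
[SC] allowed = {0/0/0/1, 0/0/1/0, 0/0/1/1, 0/1/1/0, 0/1/1/1, 1/0/0/1, 1/0/1/0, 1/0/1/1, 1/1/1/0, 1/1/1/1}
[TSO] allowed = {0/0/0/0, 0/0/0/1, 0/0/1/0, 0/0/1/1, 0/1/1/0, 0/1/1/1, 1/0/0/0, 1/0/0/1, 1/0/1/0, 1/0/1/1, 1/1/1/0, 1/1/1/1}
[PSO] allowed = {0/0/0/0, 0/0/0/1, 0/0/1/0, 0/0/1/1, 0/1/1/0, 0/1/1/1, 1/0/0/0, 1/0/0/1, 1/0/1/0, 1/0/1/1, 1/1/1/0, 1/1/1/1}
target 1/0/0/0 ∈ {TSO,PSO}

SC:no TSO:yes PSO:yes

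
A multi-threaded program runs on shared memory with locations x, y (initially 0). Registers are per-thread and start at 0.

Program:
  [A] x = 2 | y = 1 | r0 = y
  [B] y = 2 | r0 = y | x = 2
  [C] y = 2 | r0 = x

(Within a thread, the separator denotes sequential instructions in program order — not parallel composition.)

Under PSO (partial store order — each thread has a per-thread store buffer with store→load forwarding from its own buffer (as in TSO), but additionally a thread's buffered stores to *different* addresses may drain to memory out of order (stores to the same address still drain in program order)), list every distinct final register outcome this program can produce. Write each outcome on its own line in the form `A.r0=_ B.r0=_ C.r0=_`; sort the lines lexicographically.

A.r0=1 B.r0=1 C.r0=0
A.r0=1 B.r0=1 C.r0=2
A.r0=1 B.r0=2 C.r0=0
A.r0=1 B.r0=2 C.r0=2
A.r0=2 B.r0=1 C.r0=0
A.r0=2 B.r0=1 C.r0=2
A.r0=2 B.r0=2 C.r0=0
A.r0=2 B.r0=2 C.r0=2

outcome vector order: (A.r0,B.r0,C.r0)
|PSO outcomes| = 8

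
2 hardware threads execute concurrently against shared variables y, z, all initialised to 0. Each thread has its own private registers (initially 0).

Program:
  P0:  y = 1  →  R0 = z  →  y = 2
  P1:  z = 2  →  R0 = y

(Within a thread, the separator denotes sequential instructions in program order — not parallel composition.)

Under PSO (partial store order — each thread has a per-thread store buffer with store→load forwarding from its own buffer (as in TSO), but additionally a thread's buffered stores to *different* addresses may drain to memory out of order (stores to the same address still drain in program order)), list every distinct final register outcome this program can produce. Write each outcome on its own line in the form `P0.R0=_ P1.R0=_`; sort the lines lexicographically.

outcome vector order: (P0.R0,P1.R0)
|PSO outcomes| = 6

P0.R0=0 P1.R0=0
P0.R0=0 P1.R0=1
P0.R0=0 P1.R0=2
P0.R0=2 P1.R0=0
P0.R0=2 P1.R0=1
P0.R0=2 P1.R0=2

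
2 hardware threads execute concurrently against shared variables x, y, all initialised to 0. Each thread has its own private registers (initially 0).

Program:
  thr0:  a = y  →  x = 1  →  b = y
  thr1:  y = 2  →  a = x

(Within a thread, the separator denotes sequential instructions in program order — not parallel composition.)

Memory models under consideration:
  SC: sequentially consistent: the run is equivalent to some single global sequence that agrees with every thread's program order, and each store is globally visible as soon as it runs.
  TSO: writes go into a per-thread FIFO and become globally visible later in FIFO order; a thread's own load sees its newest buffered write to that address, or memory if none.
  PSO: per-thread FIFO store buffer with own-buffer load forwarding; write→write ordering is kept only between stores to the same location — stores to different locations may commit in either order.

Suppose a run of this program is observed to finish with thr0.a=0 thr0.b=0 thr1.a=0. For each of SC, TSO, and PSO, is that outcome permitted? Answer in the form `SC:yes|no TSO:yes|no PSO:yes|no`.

outcome vector order: (thr0.a,thr0.b,thr1.a)
SC (5): <0 0 1>, <0 2 0>, <0 2 1>, <2 2 0>, <2 2 1>
TSO (6): <0 0 0>, <0 0 1>, <0 2 0>, <0 2 1>, <2 2 0>, <2 2 1>
PSO (6): <0 0 0>, <0 0 1>, <0 2 0>, <0 2 1>, <2 2 0>, <2 2 1>
target <0 0 0> ∈ {TSO,PSO}

SC:no TSO:yes PSO:yes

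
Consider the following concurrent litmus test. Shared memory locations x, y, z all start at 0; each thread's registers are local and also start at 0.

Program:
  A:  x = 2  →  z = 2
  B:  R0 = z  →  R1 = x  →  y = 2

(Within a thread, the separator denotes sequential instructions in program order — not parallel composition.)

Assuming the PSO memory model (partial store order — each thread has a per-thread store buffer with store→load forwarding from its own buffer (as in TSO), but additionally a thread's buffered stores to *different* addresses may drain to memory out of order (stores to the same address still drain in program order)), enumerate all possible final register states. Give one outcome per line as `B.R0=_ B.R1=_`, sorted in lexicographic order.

outcome vector order: (B.R0,B.R1)
|PSO outcomes| = 4

B.R0=0 B.R1=0
B.R0=0 B.R1=2
B.R0=2 B.R1=0
B.R0=2 B.R1=2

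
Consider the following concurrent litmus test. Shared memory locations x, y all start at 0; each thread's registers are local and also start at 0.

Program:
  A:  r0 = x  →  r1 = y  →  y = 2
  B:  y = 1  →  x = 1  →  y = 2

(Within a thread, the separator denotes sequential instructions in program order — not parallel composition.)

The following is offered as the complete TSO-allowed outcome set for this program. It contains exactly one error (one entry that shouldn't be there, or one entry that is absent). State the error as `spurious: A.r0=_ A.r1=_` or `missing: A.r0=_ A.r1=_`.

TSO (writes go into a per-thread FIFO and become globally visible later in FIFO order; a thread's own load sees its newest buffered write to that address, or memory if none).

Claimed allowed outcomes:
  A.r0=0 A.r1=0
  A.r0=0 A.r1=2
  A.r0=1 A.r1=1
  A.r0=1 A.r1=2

missing: A.r0=0 A.r1=1

outcome vector order: (A.r0,A.r1)
TSO: 5 outcomes — {<0 0>; <0 1>; <0 2>; <1 1>; <1 2>}
TSO∖claimed = {<0 1>}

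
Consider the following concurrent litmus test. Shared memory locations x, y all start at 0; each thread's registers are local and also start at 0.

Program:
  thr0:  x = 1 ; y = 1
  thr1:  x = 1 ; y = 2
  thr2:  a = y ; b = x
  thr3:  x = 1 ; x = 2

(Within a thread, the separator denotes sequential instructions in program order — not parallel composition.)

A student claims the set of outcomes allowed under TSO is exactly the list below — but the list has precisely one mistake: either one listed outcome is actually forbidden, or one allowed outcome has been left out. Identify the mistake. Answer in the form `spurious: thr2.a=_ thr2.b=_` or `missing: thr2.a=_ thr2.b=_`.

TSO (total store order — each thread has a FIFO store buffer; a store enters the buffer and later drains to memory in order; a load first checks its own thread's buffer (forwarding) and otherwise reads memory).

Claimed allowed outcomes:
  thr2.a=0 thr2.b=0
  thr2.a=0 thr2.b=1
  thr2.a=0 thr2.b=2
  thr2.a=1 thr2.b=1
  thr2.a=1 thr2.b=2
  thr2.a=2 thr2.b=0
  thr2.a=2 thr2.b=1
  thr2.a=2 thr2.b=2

spurious: thr2.a=2 thr2.b=0

outcome vector order: (thr2.a,thr2.b)
TSO (7): 00, 01, 02, 11, 12, 21, 22
claimed∖TSO = {20}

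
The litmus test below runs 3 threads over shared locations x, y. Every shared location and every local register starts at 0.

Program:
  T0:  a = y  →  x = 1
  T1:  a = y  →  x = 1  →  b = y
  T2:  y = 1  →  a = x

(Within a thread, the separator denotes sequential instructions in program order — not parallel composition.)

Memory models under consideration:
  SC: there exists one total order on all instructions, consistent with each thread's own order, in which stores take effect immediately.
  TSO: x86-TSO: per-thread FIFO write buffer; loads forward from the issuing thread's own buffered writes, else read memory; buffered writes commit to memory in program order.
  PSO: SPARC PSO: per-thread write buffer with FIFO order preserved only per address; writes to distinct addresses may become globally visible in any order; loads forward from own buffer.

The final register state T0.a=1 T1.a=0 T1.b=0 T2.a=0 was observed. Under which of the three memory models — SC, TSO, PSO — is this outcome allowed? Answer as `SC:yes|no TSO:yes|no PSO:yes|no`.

SC:no TSO:yes PSO:yes

outcome vector order: (T0.a,T1.a,T1.b,T2.a)
SC: 10 outcomes — {0/0/0/1 0/0/1/0 0/0/1/1 0/1/1/0 0/1/1/1 1/0/0/1 1/0/1/0 1/0/1/1 1/1/1/0 1/1/1/1}
TSO: 12 outcomes — {0/0/0/0 0/0/0/1 0/0/1/0 0/0/1/1 0/1/1/0 0/1/1/1 1/0/0/0 1/0/0/1 1/0/1/0 1/0/1/1 1/1/1/0 1/1/1/1}
PSO: 12 outcomes — {0/0/0/0 0/0/0/1 0/0/1/0 0/0/1/1 0/1/1/0 0/1/1/1 1/0/0/0 1/0/0/1 1/0/1/0 1/0/1/1 1/1/1/0 1/1/1/1}
target 1/0/0/0 ∈ {TSO,PSO}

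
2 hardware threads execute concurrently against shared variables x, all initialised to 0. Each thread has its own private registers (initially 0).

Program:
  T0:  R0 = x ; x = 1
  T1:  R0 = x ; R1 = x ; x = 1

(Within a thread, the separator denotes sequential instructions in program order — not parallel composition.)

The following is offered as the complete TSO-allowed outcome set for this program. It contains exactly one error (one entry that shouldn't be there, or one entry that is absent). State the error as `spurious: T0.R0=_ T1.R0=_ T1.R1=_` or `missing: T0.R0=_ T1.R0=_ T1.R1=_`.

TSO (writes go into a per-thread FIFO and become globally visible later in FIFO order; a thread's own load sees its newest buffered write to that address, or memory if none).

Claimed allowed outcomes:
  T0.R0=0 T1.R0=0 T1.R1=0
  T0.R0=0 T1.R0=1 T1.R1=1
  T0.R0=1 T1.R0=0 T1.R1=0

missing: T0.R0=0 T1.R0=0 T1.R1=1

outcome vector order: (T0.R0,T1.R0,T1.R1)
under TSO → <0 0 0>, <0 0 1>, <0 1 1>, <1 0 0>
TSO∖claimed = {<0 0 1>}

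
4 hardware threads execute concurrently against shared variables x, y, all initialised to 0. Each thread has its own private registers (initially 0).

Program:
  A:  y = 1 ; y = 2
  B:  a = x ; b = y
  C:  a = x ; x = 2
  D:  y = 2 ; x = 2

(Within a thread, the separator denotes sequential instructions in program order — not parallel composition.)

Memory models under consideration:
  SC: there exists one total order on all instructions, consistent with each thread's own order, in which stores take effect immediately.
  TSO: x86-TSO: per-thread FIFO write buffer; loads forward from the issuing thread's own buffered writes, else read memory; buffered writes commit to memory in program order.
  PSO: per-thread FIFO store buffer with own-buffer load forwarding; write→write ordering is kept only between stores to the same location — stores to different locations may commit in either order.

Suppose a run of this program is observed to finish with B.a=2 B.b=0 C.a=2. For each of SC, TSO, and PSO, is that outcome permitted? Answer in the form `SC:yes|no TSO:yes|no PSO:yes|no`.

outcome vector order: (B.a,B.b,C.a)
[SC] allowed = {(0,0,0); (0,0,2); (0,1,0); (0,1,2); (0,2,0); (0,2,2); (2,0,0); (2,1,0); (2,1,2); (2,2,0); (2,2,2)}
[TSO] allowed = {(0,0,0); (0,0,2); (0,1,0); (0,1,2); (0,2,0); (0,2,2); (2,0,0); (2,1,0); (2,1,2); (2,2,0); (2,2,2)}
[PSO] allowed = {(0,0,0); (0,0,2); (0,1,0); (0,1,2); (0,2,0); (0,2,2); (2,0,0); (2,0,2); (2,1,0); (2,1,2); (2,2,0); (2,2,2)}
target (2,0,2) ∈ {PSO}

SC:no TSO:no PSO:yes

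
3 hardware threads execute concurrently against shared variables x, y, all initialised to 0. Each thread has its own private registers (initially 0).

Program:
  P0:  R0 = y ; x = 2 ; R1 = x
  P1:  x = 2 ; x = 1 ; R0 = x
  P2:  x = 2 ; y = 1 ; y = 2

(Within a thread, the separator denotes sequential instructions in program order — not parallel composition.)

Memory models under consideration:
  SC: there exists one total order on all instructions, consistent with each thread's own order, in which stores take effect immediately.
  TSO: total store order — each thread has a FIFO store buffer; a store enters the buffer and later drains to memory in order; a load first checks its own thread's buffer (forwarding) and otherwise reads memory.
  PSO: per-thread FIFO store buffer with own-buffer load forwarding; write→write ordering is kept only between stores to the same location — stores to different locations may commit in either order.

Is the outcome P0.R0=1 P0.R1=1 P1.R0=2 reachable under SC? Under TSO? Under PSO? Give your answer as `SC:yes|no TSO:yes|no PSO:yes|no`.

outcome vector order: (P0.R0,P0.R1,P1.R0)
SC: 10 outcomes — {0/1/1 0/1/2 0/2/1 0/2/2 1/1/1 1/2/1 1/2/2 2/1/1 2/2/1 2/2/2}
TSO: 10 outcomes — {0/1/1 0/1/2 0/2/1 0/2/2 1/1/1 1/2/1 1/2/2 2/1/1 2/2/1 2/2/2}
PSO: 12 outcomes — {0/1/1 0/1/2 0/2/1 0/2/2 1/1/1 1/1/2 1/2/1 1/2/2 2/1/1 2/1/2 2/2/1 2/2/2}
target 1/1/2 ∈ {PSO}

SC:no TSO:no PSO:yes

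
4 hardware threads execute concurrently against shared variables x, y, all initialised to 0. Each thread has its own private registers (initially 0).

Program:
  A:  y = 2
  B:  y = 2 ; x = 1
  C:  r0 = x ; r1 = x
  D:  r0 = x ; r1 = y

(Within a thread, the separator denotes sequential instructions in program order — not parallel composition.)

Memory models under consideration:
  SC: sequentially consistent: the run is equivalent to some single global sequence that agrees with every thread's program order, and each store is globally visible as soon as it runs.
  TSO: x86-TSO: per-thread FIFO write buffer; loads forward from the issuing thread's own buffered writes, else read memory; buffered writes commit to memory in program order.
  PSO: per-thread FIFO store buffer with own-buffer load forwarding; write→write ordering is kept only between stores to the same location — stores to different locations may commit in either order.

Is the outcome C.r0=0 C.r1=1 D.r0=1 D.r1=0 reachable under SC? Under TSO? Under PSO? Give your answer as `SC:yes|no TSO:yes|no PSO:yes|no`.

SC:no TSO:no PSO:yes

outcome vector order: (C.r0,C.r1,D.r0,D.r1)
SC (9): 0000 0002 0012 0100 0102 0112 1100 1102 1112
TSO (9): 0000 0002 0012 0100 0102 0112 1100 1102 1112
PSO (12): 0000 0002 0010 0012 0100 0102 0110 0112 1100 1102 1110 1112
target 0110 ∈ {PSO}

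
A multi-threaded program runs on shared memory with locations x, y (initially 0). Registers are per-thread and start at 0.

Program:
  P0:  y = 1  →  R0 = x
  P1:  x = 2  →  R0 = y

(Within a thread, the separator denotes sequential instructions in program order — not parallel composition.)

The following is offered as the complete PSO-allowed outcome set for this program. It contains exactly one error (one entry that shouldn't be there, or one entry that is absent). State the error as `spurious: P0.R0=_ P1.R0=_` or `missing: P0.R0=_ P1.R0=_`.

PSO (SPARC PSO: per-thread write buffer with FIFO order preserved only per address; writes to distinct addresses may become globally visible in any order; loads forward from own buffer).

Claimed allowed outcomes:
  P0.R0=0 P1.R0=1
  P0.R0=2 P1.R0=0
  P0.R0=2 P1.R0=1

missing: P0.R0=0 P1.R0=0

outcome vector order: (P0.R0,P1.R0)
under PSO → (0,0) (0,1) (2,0) (2,1)
PSO∖claimed = {(0,0)}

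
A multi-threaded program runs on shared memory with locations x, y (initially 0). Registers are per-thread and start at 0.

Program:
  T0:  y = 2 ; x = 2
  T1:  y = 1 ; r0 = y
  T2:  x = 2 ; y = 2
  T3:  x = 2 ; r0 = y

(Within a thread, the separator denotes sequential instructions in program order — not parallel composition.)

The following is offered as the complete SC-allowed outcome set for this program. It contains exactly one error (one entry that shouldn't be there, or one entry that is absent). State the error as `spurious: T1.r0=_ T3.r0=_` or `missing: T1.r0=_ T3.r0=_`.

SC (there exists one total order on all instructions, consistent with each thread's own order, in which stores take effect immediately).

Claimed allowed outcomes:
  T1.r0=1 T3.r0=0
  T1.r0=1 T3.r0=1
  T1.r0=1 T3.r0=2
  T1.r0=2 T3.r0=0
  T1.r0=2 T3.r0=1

outcome vector order: (T1.r0,T3.r0)
SC: 6 outcomes — {10 11 12 20 21 22}
SC∖claimed = {22}

missing: T1.r0=2 T3.r0=2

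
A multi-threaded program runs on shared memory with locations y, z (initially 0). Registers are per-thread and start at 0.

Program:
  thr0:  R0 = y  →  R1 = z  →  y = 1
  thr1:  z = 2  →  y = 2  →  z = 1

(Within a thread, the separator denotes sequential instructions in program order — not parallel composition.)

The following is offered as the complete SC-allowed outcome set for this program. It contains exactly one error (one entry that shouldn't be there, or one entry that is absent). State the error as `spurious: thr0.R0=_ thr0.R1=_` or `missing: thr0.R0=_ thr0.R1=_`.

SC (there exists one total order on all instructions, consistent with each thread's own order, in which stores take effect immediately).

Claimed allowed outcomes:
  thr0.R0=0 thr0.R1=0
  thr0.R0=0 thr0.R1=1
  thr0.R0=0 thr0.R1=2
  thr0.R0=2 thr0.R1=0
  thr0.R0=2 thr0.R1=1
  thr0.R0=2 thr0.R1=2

outcome vector order: (thr0.R0,thr0.R1)
SC: 5 outcomes — {00, 01, 02, 21, 22}
claimed∖SC = {20}

spurious: thr0.R0=2 thr0.R1=0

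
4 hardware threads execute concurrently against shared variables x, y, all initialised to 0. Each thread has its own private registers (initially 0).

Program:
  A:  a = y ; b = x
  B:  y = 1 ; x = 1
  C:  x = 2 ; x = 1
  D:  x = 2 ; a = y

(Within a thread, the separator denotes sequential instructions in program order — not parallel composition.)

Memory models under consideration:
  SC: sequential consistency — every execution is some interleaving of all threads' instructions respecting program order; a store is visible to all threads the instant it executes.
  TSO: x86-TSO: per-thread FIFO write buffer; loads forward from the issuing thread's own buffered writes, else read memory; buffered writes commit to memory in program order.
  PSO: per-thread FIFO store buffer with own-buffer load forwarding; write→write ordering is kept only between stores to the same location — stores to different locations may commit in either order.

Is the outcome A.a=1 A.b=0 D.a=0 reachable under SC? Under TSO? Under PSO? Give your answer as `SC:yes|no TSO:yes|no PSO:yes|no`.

SC:no TSO:yes PSO:yes

outcome vector order: (A.a,A.b,D.a)
[SC] allowed = {000; 001; 010; 011; 020; 021; 101; 110; 111; 120; 121}
[TSO] allowed = {000; 001; 010; 011; 020; 021; 100; 101; 110; 111; 120; 121}
[PSO] allowed = {000; 001; 010; 011; 020; 021; 100; 101; 110; 111; 120; 121}
target 100 ∈ {TSO,PSO}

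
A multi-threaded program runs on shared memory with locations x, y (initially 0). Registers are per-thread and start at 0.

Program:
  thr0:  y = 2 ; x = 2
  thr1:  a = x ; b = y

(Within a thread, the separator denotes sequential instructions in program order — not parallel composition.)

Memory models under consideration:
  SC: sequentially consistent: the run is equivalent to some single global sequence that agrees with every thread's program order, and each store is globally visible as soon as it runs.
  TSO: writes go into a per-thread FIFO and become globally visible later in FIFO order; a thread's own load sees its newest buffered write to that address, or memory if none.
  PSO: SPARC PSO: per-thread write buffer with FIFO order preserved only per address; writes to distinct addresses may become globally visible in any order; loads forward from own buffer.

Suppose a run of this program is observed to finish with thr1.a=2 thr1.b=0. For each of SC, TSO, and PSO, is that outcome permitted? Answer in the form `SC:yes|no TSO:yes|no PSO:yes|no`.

outcome vector order: (thr1.a,thr1.b)
under SC → 0/0; 0/2; 2/2
under TSO → 0/0; 0/2; 2/2
under PSO → 0/0; 0/2; 2/0; 2/2
target 2/0 ∈ {PSO}

SC:no TSO:no PSO:yes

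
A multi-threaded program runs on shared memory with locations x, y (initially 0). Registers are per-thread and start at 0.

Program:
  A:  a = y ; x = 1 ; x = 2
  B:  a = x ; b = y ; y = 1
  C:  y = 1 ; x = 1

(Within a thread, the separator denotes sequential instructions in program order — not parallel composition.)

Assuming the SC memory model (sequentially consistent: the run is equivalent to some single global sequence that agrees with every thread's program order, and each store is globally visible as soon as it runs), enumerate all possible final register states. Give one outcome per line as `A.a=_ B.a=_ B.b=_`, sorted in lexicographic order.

outcome vector order: (A.a,B.a,B.b)
|SC outcomes| = 10

A.a=0 B.a=0 B.b=0
A.a=0 B.a=0 B.b=1
A.a=0 B.a=1 B.b=0
A.a=0 B.a=1 B.b=1
A.a=0 B.a=2 B.b=0
A.a=0 B.a=2 B.b=1
A.a=1 B.a=0 B.b=0
A.a=1 B.a=0 B.b=1
A.a=1 B.a=1 B.b=1
A.a=1 B.a=2 B.b=1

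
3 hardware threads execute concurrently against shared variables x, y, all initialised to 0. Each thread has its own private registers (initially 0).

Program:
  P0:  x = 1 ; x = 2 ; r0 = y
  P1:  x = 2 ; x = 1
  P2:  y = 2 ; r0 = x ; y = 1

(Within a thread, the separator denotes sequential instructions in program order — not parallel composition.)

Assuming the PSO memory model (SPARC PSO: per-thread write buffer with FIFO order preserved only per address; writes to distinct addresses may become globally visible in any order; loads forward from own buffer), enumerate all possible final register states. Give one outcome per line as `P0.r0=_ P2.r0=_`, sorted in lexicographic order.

P0.r0=0 P2.r0=0
P0.r0=0 P2.r0=1
P0.r0=0 P2.r0=2
P0.r0=1 P2.r0=0
P0.r0=1 P2.r0=1
P0.r0=1 P2.r0=2
P0.r0=2 P2.r0=0
P0.r0=2 P2.r0=1
P0.r0=2 P2.r0=2

outcome vector order: (P0.r0,P2.r0)
|PSO outcomes| = 9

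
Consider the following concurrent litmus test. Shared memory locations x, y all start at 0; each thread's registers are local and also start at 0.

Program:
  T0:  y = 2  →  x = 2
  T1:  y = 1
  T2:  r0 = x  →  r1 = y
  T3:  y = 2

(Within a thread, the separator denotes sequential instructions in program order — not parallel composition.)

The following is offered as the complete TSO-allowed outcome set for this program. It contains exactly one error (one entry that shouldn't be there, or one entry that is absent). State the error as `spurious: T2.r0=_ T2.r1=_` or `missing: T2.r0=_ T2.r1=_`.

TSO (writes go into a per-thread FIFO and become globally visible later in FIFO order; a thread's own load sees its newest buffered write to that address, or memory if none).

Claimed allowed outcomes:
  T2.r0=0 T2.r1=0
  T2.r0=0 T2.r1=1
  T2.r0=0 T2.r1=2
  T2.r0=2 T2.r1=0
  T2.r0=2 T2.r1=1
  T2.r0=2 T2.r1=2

spurious: T2.r0=2 T2.r1=0

outcome vector order: (T2.r0,T2.r1)
TSO (5): 0/0; 0/1; 0/2; 2/1; 2/2
claimed∖TSO = {2/0}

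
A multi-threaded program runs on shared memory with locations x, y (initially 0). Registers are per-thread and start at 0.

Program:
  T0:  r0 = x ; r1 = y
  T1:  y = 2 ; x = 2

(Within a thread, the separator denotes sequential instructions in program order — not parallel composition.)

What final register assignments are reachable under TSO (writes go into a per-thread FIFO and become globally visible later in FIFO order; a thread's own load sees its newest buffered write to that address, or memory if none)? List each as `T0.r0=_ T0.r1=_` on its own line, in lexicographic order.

T0.r0=0 T0.r1=0
T0.r0=0 T0.r1=2
T0.r0=2 T0.r1=2

outcome vector order: (T0.r0,T0.r1)
|TSO outcomes| = 3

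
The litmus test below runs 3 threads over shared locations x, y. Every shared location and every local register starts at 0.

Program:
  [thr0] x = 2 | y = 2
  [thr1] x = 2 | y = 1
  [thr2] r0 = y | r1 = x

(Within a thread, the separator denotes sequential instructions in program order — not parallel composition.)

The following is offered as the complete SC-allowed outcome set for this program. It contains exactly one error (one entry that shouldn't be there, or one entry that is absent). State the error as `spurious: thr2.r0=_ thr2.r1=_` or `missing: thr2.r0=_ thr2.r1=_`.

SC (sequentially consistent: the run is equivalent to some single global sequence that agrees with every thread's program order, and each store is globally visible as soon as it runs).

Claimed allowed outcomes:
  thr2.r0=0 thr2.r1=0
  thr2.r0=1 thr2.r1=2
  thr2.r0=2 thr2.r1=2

missing: thr2.r0=0 thr2.r1=2

outcome vector order: (thr2.r0,thr2.r1)
SC (4): 00 02 12 22
SC∖claimed = {02}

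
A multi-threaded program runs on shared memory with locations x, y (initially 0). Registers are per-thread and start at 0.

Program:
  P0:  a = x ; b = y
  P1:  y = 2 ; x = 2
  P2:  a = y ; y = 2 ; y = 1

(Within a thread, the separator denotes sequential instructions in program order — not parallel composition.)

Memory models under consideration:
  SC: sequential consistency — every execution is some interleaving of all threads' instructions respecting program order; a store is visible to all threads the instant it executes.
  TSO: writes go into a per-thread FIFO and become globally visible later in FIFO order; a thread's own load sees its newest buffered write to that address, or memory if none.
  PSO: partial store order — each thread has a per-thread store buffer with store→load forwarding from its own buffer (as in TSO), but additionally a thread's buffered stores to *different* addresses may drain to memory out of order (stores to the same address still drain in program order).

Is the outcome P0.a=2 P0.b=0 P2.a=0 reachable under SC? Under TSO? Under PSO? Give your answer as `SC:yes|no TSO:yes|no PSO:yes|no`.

SC:no TSO:no PSO:yes

outcome vector order: (P0.a,P0.b,P2.a)
under SC → <0 0 0> <0 0 2> <0 1 0> <0 1 2> <0 2 0> <0 2 2> <2 1 0> <2 1 2> <2 2 0> <2 2 2>
under TSO → <0 0 0> <0 0 2> <0 1 0> <0 1 2> <0 2 0> <0 2 2> <2 1 0> <2 1 2> <2 2 0> <2 2 2>
under PSO → <0 0 0> <0 0 2> <0 1 0> <0 1 2> <0 2 0> <0 2 2> <2 0 0> <2 0 2> <2 1 0> <2 1 2> <2 2 0> <2 2 2>
target <2 0 0> ∈ {PSO}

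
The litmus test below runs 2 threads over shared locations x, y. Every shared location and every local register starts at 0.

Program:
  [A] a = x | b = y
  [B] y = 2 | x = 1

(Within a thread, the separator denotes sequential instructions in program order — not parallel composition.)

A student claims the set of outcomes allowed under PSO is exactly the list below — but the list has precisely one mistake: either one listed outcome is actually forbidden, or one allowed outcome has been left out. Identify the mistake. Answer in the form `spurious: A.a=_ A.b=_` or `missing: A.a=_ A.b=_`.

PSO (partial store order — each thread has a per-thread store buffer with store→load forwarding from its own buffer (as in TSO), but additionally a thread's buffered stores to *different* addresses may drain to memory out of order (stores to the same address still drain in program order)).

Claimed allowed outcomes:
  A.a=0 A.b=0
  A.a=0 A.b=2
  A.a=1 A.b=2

missing: A.a=1 A.b=0

outcome vector order: (A.a,A.b)
under PSO → <0 0>; <0 2>; <1 0>; <1 2>
PSO∖claimed = {<1 0>}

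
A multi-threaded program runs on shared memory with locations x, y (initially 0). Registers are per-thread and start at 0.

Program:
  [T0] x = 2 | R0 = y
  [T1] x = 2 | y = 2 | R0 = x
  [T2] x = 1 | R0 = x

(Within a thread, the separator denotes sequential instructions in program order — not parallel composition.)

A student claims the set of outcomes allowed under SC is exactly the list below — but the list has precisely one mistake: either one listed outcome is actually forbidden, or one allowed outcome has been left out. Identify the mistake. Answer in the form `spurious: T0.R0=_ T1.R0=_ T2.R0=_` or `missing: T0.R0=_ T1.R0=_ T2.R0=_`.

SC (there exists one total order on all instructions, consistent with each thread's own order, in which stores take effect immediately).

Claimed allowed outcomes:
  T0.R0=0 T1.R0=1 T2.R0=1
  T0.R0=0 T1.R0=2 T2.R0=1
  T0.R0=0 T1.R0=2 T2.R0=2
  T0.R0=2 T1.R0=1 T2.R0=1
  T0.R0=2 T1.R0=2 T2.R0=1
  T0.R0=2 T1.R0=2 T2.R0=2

outcome vector order: (T0.R0,T1.R0,T2.R0)
SC: 7 outcomes — {(0,1,1), (0,2,1), (0,2,2), (2,1,1), (2,1,2), (2,2,1), (2,2,2)}
SC∖claimed = {(2,1,2)}

missing: T0.R0=2 T1.R0=1 T2.R0=2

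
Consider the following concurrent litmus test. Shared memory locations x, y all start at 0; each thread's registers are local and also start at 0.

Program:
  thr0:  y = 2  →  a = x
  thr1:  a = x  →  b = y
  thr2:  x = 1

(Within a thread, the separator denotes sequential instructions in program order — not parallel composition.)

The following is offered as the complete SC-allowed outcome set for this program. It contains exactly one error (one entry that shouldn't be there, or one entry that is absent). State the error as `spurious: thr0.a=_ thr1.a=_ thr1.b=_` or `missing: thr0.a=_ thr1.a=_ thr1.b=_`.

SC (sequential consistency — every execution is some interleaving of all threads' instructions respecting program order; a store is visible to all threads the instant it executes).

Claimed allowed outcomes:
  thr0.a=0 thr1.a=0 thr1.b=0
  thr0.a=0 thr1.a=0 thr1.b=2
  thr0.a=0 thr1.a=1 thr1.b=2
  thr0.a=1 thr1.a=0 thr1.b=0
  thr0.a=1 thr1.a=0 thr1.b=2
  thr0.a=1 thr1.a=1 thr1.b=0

outcome vector order: (thr0.a,thr1.a,thr1.b)
[SC] allowed = {000; 002; 012; 100; 102; 110; 112}
SC∖claimed = {112}

missing: thr0.a=1 thr1.a=1 thr1.b=2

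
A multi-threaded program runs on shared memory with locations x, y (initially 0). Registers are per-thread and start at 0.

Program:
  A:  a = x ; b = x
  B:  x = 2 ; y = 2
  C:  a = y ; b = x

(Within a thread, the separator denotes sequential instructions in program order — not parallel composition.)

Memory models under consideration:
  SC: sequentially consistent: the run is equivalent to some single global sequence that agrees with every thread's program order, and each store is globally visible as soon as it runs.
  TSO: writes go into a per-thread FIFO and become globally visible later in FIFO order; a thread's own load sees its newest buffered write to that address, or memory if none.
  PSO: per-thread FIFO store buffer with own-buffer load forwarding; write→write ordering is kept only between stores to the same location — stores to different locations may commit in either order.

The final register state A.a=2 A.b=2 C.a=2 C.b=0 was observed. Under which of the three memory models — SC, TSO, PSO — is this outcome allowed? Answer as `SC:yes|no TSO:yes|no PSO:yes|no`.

outcome vector order: (A.a,A.b,C.a,C.b)
SC (9): <0 0 0 0>, <0 0 0 2>, <0 0 2 2>, <0 2 0 0>, <0 2 0 2>, <0 2 2 2>, <2 2 0 0>, <2 2 0 2>, <2 2 2 2>
TSO (9): <0 0 0 0>, <0 0 0 2>, <0 0 2 2>, <0 2 0 0>, <0 2 0 2>, <0 2 2 2>, <2 2 0 0>, <2 2 0 2>, <2 2 2 2>
PSO (12): <0 0 0 0>, <0 0 0 2>, <0 0 2 0>, <0 0 2 2>, <0 2 0 0>, <0 2 0 2>, <0 2 2 0>, <0 2 2 2>, <2 2 0 0>, <2 2 0 2>, <2 2 2 0>, <2 2 2 2>
target <2 2 2 0> ∈ {PSO}

SC:no TSO:no PSO:yes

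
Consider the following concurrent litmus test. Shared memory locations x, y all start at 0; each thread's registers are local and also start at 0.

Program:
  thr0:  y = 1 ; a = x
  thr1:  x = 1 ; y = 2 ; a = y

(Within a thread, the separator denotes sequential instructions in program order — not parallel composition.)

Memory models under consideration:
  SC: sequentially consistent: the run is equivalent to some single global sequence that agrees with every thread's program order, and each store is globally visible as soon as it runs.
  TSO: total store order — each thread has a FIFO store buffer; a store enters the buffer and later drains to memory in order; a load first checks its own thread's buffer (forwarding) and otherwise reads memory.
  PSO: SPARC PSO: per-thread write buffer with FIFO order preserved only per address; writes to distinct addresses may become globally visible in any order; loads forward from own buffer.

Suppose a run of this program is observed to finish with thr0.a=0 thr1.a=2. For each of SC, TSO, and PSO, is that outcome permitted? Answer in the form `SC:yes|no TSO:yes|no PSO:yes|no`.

SC:yes TSO:yes PSO:yes

outcome vector order: (thr0.a,thr1.a)
under SC → 0/2, 1/1, 1/2
under TSO → 0/1, 0/2, 1/1, 1/2
under PSO → 0/1, 0/2, 1/1, 1/2
target 0/2 ∈ {SC,TSO,PSO}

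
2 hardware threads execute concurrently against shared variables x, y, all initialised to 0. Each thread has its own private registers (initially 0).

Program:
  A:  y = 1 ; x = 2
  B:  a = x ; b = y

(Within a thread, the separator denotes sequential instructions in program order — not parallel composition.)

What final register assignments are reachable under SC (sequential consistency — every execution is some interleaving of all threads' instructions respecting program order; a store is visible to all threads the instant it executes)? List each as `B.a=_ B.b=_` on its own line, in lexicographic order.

outcome vector order: (B.a,B.b)
|SC outcomes| = 3

B.a=0 B.b=0
B.a=0 B.b=1
B.a=2 B.b=1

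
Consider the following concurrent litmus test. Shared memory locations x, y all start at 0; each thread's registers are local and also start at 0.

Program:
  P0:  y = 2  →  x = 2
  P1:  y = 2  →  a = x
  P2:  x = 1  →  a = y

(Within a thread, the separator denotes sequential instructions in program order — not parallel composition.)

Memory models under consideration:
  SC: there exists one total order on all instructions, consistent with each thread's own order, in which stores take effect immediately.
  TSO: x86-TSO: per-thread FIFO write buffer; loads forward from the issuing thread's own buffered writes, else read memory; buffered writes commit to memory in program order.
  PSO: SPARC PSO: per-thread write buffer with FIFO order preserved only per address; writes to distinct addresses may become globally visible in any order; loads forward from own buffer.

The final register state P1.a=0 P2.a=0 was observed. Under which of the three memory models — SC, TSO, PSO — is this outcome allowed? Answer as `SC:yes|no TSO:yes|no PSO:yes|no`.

SC:no TSO:yes PSO:yes

outcome vector order: (P1.a,P2.a)
under SC → 02 10 12 20 22
under TSO → 00 02 10 12 20 22
under PSO → 00 02 10 12 20 22
target 00 ∈ {TSO,PSO}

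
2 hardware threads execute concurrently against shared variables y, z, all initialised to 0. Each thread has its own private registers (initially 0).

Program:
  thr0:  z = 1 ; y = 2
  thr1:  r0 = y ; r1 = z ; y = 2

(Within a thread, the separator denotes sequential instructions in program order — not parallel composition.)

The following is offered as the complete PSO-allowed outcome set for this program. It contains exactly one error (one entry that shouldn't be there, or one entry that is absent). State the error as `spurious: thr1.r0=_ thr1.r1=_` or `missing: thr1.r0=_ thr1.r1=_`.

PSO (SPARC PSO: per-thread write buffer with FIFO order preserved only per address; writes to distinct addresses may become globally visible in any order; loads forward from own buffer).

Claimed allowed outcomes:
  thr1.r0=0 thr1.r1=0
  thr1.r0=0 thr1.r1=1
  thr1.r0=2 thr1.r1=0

missing: thr1.r0=2 thr1.r1=1

outcome vector order: (thr1.r0,thr1.r1)
under PSO → 00; 01; 20; 21
PSO∖claimed = {21}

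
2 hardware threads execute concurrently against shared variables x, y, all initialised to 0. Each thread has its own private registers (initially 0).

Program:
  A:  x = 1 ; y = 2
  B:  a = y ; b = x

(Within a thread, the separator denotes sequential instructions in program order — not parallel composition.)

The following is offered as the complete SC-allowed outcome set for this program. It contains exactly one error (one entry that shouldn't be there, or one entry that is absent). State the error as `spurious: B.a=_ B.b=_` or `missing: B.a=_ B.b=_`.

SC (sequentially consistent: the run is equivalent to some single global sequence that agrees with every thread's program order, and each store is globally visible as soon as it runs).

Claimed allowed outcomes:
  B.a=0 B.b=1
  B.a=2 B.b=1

missing: B.a=0 B.b=0

outcome vector order: (B.a,B.b)
under SC → <0 0> <0 1> <2 1>
SC∖claimed = {<0 0>}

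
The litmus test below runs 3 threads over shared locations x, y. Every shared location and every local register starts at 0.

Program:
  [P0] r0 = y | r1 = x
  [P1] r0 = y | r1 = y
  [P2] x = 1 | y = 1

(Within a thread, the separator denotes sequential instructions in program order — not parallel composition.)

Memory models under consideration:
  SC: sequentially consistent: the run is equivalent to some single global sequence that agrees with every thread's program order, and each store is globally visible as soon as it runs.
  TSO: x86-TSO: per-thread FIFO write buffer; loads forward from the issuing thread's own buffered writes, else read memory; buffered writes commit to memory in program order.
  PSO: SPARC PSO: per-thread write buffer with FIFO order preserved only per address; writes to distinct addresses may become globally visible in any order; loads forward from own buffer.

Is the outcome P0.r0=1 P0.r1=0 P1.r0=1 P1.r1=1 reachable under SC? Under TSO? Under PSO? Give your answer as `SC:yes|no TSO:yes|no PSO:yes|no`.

outcome vector order: (P0.r0,P0.r1,P1.r0,P1.r1)
under SC → 0/0/0/0 0/0/0/1 0/0/1/1 0/1/0/0 0/1/0/1 0/1/1/1 1/1/0/0 1/1/0/1 1/1/1/1
under TSO → 0/0/0/0 0/0/0/1 0/0/1/1 0/1/0/0 0/1/0/1 0/1/1/1 1/1/0/0 1/1/0/1 1/1/1/1
under PSO → 0/0/0/0 0/0/0/1 0/0/1/1 0/1/0/0 0/1/0/1 0/1/1/1 1/0/0/0 1/0/0/1 1/0/1/1 1/1/0/0 1/1/0/1 1/1/1/1
target 1/0/1/1 ∈ {PSO}

SC:no TSO:no PSO:yes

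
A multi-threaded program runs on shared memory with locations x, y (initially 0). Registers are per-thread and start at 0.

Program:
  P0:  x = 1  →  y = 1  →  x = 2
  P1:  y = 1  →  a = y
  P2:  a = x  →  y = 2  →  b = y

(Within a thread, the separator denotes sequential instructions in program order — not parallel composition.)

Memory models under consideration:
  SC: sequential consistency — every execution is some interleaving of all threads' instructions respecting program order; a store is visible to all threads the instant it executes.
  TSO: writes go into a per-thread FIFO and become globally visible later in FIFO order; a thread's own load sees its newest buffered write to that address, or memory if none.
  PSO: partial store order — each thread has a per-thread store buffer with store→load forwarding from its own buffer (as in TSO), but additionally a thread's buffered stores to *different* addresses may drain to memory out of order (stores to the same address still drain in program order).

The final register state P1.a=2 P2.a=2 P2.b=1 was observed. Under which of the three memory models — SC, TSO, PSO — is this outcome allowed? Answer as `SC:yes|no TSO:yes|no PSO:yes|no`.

SC:no TSO:no PSO:yes

outcome vector order: (P1.a,P2.a,P2.b)
under SC → <1 0 1> <1 0 2> <1 1 1> <1 1 2> <1 2 1> <1 2 2> <2 0 1> <2 0 2> <2 1 1> <2 1 2> <2 2 2>
under TSO → <1 0 1> <1 0 2> <1 1 1> <1 1 2> <1 2 1> <1 2 2> <2 0 1> <2 0 2> <2 1 1> <2 1 2> <2 2 2>
under PSO → <1 0 1> <1 0 2> <1 1 1> <1 1 2> <1 2 1> <1 2 2> <2 0 1> <2 0 2> <2 1 1> <2 1 2> <2 2 1> <2 2 2>
target <2 2 1> ∈ {PSO}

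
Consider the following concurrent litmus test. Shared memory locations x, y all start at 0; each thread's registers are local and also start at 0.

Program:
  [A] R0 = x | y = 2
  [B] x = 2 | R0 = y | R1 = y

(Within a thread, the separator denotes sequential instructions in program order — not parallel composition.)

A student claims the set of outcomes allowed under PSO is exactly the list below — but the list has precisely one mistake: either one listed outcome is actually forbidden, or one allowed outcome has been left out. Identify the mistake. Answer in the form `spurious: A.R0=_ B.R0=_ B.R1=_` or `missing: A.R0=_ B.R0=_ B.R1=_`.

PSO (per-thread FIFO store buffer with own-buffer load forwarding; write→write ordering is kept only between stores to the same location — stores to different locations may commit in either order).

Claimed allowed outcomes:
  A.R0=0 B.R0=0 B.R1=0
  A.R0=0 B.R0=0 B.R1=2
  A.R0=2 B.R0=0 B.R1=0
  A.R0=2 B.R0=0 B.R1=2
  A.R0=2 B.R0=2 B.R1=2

outcome vector order: (A.R0,B.R0,B.R1)
PSO (6): 000; 002; 022; 200; 202; 222
PSO∖claimed = {022}

missing: A.R0=0 B.R0=2 B.R1=2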